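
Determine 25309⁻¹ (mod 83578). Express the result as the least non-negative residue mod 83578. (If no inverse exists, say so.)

gcd(83578, 25309) by repeated division:
83578 = 3*25309 + 7651
25309 = 3*7651 + 2356
7651 = 3*2356 + 583
2356 = 4*583 + 24
583 = 24*24 + 7
24 = 3*7 + 3
7 = 2*3 + 1
3 = 3*1 + 0
The gcd is 1. Working backward:
1 = 7 − 2·3
1 = −2·24 + 7·7
1 = 7·583 − 170·24
1 = −170·2356 + 687·583
1 = 687·7651 − 2231·2356
1 = −2231·25309 + 7380·7651
1 = 7380·83578 − 24371·25309
Hence 25309⁻¹ ≡ -24371 ≡ 59207 (mod 83578).

59207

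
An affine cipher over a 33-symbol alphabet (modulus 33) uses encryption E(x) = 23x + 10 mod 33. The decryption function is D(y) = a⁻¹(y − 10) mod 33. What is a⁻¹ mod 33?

23

Extended Euclidean algorithm:
33 = 1·23 + 10
23 = 2·10 + 3
10 = 3·3 + 1
3 = 3·1 + 0
gcd = 1, so the inverse exists. Back-substitute:
1 = 10 − 3·3
1 = −3·23 + 7·10
1 = 7·33 − 10·23
Thus 23·(-10) ≡ 1 (mod 33); reducing, -10 mod 33 = 23.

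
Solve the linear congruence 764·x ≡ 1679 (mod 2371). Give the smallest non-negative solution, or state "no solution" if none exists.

1737

First find gcd(764, 2371):
2371 = 3×764 + 79
764 = 9×79 + 53
79 = 1×53 + 26
53 = 2×26 + 1
26 = 26×1 + 0
gcd = 1, so a unique solution mod 2371 exists.
Back-substitute for the Bézout coefficients:
1 = 53 − 2·26
1 = −2·79 + 3·53
1 = 3·764 − 29·79
1 = −29·2371 + 90·764
So 764·(90) ≡ 1 (mod 2371), giving 764⁻¹ ≡ 90.
x ≡ 764⁻¹·1679 ≡ 90·1679 ≡ 1737 (mod 2371).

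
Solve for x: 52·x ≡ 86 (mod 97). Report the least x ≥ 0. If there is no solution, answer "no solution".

First find gcd(52, 97):
97 = 1×52 + 45
52 = 1×45 + 7
45 = 6×7 + 3
7 = 2×3 + 1
3 = 3×1 + 0
gcd = 1, so a unique solution mod 97 exists.
Back-substitute for the Bézout coefficients:
1 = 7 − 2·3
1 = −2·45 + 13·7
1 = 13·52 − 15·45
1 = −15·97 + 28·52
So 52·(28) ≡ 1 (mod 97), giving 52⁻¹ ≡ 28.
x ≡ 52⁻¹·86 ≡ 28·86 ≡ 80 (mod 97).

80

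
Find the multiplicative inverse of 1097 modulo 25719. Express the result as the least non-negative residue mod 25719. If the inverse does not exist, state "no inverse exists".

Apply the Euclidean algorithm to 25719 and 1097:
25719 = 23·1097 + 488
1097 = 2·488 + 121
488 = 4·121 + 4
121 = 30·4 + 1
4 = 4·1 + 0
Since gcd(1097, 25719) = 1, back-substitute to write 1 as a combination:
1 = 121 − 30·4
1 = −30·488 + 121·121
1 = 121·1097 − 272·488
1 = −272·25719 + 6377·1097
So 1097·6377 ≡ 1 (mod 25719).

6377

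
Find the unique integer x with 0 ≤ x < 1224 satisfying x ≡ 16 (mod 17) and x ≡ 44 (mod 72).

Write x = 16 + 17·k. Then 17·k ≡ 44 − 16 ≡ 28 (mod 72).
Need 17⁻¹ mod 72. Extended Euclid on (72, 17):
72 = 4*17 + 4
17 = 4*4 + 1
4 = 4*1 + 0
Back-substitute:
1 = 17 − 4·4
1 = −4·72 + 17·17
17⁻¹ ≡ 17 (mod 72), so k ≡ 17·28 ≡ 44 (mod 72).
x = 16 + 17·44 = 764.

764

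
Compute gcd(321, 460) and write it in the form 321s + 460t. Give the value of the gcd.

1

Apply Euclid's algorithm to 460 and 321:
460 = 1×321 + 139
321 = 2×139 + 43
139 = 3×43 + 10
43 = 4×10 + 3
10 = 3×3 + 1
3 = 3×1 + 0
gcd(321, 460) = 1.
Working backward:
1 = 10 − 3·3
1 = −3·43 + 13·10
1 = 13·139 − 42·43
1 = −42·321 + 97·139
1 = 97·460 − 139·321
So 1 = (97)·460 + (-139)·321.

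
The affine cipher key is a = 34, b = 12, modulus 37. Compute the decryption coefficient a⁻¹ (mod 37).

gcd(37, 34) by repeated division:
37 = 1×34 + 3
34 = 11×3 + 1
3 = 3×1 + 0
The gcd is 1. Working backward:
1 = 34 − 11·3
1 = −11·37 + 12·34
So 34·12 ≡ 1 (mod 37).

12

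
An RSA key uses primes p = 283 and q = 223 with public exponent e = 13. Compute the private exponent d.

φ(n) = (p−1)(q−1) = 282·222 = 62604.
Need d with 13·d ≡ 1 (mod 62604). Apply the extended Euclidean algorithm:
62604 = 4815·13 + 9
13 = 1·9 + 4
9 = 2·4 + 1
4 = 4·1 + 0
Back-substitute:
1 = 9 − 2·4
1 = −2·13 + 3·9
1 = 3·62604 − 14447·13
So 13·(-14447) ≡ 1 (mod 62604), hence d ≡ -14447 ≡ 48157 (mod 62604).

48157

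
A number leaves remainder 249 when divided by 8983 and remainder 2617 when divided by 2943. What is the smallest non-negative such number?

10438495

Write x = 249 + 8983·k. Then 8983·k ≡ 2617 − 249 ≡ 2368 (mod 2943).
Need 8983⁻¹ mod 2943. Extended Euclid on (2943, 154):
2943 = 19*154 + 17
154 = 9*17 + 1
17 = 17*1 + 0
Back-substitute:
1 = 154 − 9·17
1 = −9·2943 + 172·154
8983⁻¹ ≡ 172 (mod 2943), so k ≡ 172·2368 ≡ 1162 (mod 2943).
x = 249 + 8983·1162 = 10438495.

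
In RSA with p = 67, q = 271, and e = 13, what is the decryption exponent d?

12337

φ(n) = (p−1)(q−1) = 66·270 = 17820.
Need d with 13·d ≡ 1 (mod 17820). Apply the extended Euclidean algorithm:
17820 = 1370×13 + 10
13 = 1×10 + 3
10 = 3×3 + 1
3 = 3×1 + 0
Back-substitute:
1 = 10 − 3·3
1 = −3·13 + 4·10
1 = 4·17820 − 5483·13
So 13·(-5483) ≡ 1 (mod 17820), hence d ≡ -5483 ≡ 12337 (mod 17820).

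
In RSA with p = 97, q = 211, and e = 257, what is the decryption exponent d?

φ(n) = (p−1)(q−1) = 96·210 = 20160.
Need d with 257·d ≡ 1 (mod 20160). Apply the extended Euclidean algorithm:
20160 = 78·257 + 114
257 = 2·114 + 29
114 = 3·29 + 27
29 = 1·27 + 2
27 = 13·2 + 1
2 = 2·1 + 0
Back-substitute:
1 = 27 − 13·2
1 = −13·29 + 14·27
1 = 14·114 − 55·29
1 = −55·257 + 124·114
1 = 124·20160 − 9727·257
So 257·(-9727) ≡ 1 (mod 20160), hence d ≡ -9727 ≡ 10433 (mod 20160).

10433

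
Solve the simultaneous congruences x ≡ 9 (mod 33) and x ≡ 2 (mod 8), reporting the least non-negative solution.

42

Write x = 9 + 33·k. Then 33·k ≡ 2 − 9 ≡ 1 (mod 8).
Need 33⁻¹ mod 8. Extended Euclid on (8, 1):
8 = 8×1 + 0
33⁻¹ ≡ 1 (mod 8), so k ≡ 1·1 ≡ 1 (mod 8).
x = 9 + 33·1 = 42.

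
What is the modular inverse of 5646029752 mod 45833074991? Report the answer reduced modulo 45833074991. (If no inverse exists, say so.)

no inverse exists

Euclidean algorithm on 45833074991, 5646029752:
45833074991 = 8×5646029752 + 664836975
5646029752 = 8×664836975 + 327333952
664836975 = 2×327333952 + 10169071
327333952 = 32×10169071 + 1923680
10169071 = 5×1923680 + 550671
1923680 = 3×550671 + 271667
550671 = 2×271667 + 7337
271667 = 37×7337 + 198
7337 = 37×198 + 11
198 = 18×11 + 0
gcd(5646029752, 45833074991) = 11 ≠ 1, so 5646029752 has no multiplicative inverse modulo 45833074991.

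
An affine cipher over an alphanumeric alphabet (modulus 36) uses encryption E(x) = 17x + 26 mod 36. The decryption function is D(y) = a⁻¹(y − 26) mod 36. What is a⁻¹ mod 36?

Apply the Euclidean algorithm to 36 and 17:
36 = 2·17 + 2
17 = 8·2 + 1
2 = 2·1 + 0
Since gcd(17, 36) = 1, back-substitute to write 1 as a combination:
1 = 17 − 8·2
1 = −8·36 + 17·17
So 17·17 ≡ 1 (mod 36).

17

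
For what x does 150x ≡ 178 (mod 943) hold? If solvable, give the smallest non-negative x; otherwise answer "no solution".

First find gcd(150, 943):
943 = 6*150 + 43
150 = 3*43 + 21
43 = 2*21 + 1
21 = 21*1 + 0
gcd = 1, so a unique solution mod 943 exists.
Back-substitute for the Bézout coefficients:
1 = 43 − 2·21
1 = −2·150 + 7·43
1 = 7·943 − 44·150
So 150·(-44) ≡ 1 (mod 943), giving 150⁻¹ ≡ 899.
x ≡ 150⁻¹·178 ≡ 899·178 ≡ 655 (mod 943).

655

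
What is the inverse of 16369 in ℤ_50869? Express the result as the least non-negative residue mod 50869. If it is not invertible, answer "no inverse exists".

26878

Apply the Euclidean algorithm to 50869 and 16369:
50869 = 3×16369 + 1762
16369 = 9×1762 + 511
1762 = 3×511 + 229
511 = 2×229 + 53
229 = 4×53 + 17
53 = 3×17 + 2
17 = 8×2 + 1
2 = 2×1 + 0
Since gcd(16369, 50869) = 1, back-substitute to write 1 as a combination:
1 = 17 − 8·2
1 = −8·53 + 25·17
1 = 25·229 − 108·53
1 = −108·511 + 241·229
1 = 241·1762 − 831·511
1 = −831·16369 + 7720·1762
1 = 7720·50869 − 23991·16369
Thus 16369·(-23991) ≡ 1 (mod 50869); reducing, -23991 mod 50869 = 26878.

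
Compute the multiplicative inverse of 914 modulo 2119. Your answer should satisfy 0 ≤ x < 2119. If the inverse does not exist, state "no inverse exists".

517

gcd(2119, 914) by repeated division:
2119 = 2·914 + 291
914 = 3·291 + 41
291 = 7·41 + 4
41 = 10·4 + 1
4 = 4·1 + 0
Since gcd(914, 2119) = 1, back-substitute to write 1 as a combination:
1 = 41 − 10·4
1 = −10·291 + 71·41
1 = 71·914 − 223·291
1 = −223·2119 + 517·914
So 914·517 ≡ 1 (mod 2119).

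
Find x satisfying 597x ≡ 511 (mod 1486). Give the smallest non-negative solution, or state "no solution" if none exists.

First find gcd(597, 1486):
1486 = 2*597 + 292
597 = 2*292 + 13
292 = 22*13 + 6
13 = 2*6 + 1
6 = 6*1 + 0
gcd = 1, so a unique solution mod 1486 exists.
Back-substitute for the Bézout coefficients:
1 = 13 − 2·6
1 = −2·292 + 45·13
1 = 45·597 − 92·292
1 = −92·1486 + 229·597
So 597·(229) ≡ 1 (mod 1486), giving 597⁻¹ ≡ 229.
x ≡ 597⁻¹·511 ≡ 229·511 ≡ 1111 (mod 1486).

1111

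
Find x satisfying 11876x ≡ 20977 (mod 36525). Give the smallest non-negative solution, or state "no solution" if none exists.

First find gcd(11876, 36525):
36525 = 3·11876 + 897
11876 = 13·897 + 215
897 = 4·215 + 37
215 = 5·37 + 30
37 = 1·30 + 7
30 = 4·7 + 2
7 = 3·2 + 1
2 = 2·1 + 0
gcd = 1, so a unique solution mod 36525 exists.
Back-substitute for the Bézout coefficients:
1 = 7 − 3·2
1 = −3·30 + 13·7
1 = 13·37 − 16·30
1 = −16·215 + 93·37
1 = 93·897 − 388·215
1 = −388·11876 + 5137·897
1 = 5137·36525 − 15799·11876
So 11876·(-15799) ≡ 1 (mod 36525), giving 11876⁻¹ ≡ 20726.
x ≡ 11876⁻¹·20977 ≡ 20726·20977 ≡ 12227 (mod 36525).

12227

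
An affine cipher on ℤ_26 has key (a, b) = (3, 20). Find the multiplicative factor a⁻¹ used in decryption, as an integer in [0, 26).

9

Run Euclid on (26, 3):
26 = 8*3 + 2
3 = 1*2 + 1
2 = 2*1 + 0
The gcd is 1. Working backward:
1 = 3 − 2
1 = −26 + 9·3
So 3·9 ≡ 1 (mod 26).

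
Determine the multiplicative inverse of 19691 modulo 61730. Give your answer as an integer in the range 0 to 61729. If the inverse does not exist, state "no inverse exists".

10571

Apply the Euclidean algorithm to 61730 and 19691:
61730 = 3*19691 + 2657
19691 = 7*2657 + 1092
2657 = 2*1092 + 473
1092 = 2*473 + 146
473 = 3*146 + 35
146 = 4*35 + 6
35 = 5*6 + 5
6 = 1*5 + 1
5 = 5*1 + 0
Since gcd(19691, 61730) = 1, back-substitute to write 1 as a combination:
1 = 6 − 5
1 = −35 + 6·6
1 = 6·146 − 25·35
1 = −25·473 + 81·146
1 = 81·1092 − 187·473
1 = −187·2657 + 455·1092
1 = 455·19691 − 3372·2657
1 = −3372·61730 + 10571·19691
So 19691·10571 ≡ 1 (mod 61730).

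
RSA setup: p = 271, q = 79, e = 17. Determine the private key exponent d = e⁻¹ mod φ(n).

7433

φ(n) = (p−1)(q−1) = 270·78 = 21060.
Need d with 17·d ≡ 1 (mod 21060). Apply the extended Euclidean algorithm:
21060 = 1238*17 + 14
17 = 1*14 + 3
14 = 4*3 + 2
3 = 1*2 + 1
2 = 2*1 + 0
Back-substitute:
1 = 3 − 2
1 = −14 + 5·3
1 = 5·17 − 6·14
1 = −6·21060 + 7433·17
So 17·7433 ≡ 1 (mod 21060), hence d = 7433.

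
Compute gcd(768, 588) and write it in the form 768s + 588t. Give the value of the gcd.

12

Euclidean algorithm:
768 = 1*588 + 180
588 = 3*180 + 48
180 = 3*48 + 36
48 = 1*36 + 12
36 = 3*12 + 0
gcd(768, 588) = 12.
Working backward:
12 = 48 − 36
12 = −180 + 4·48
12 = 4·588 − 13·180
12 = −13·768 + 17·588
So 12 = (-13)·768 + (17)·588.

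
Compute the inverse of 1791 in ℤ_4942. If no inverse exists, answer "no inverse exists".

2729

Extended Euclidean algorithm:
4942 = 2×1791 + 1360
1791 = 1×1360 + 431
1360 = 3×431 + 67
431 = 6×67 + 29
67 = 2×29 + 9
29 = 3×9 + 2
9 = 4×2 + 1
2 = 2×1 + 0
Since gcd(1791, 4942) = 1, back-substitute to write 1 as a combination:
1 = 9 − 4·2
1 = −4·29 + 13·9
1 = 13·67 − 30·29
1 = −30·431 + 193·67
1 = 193·1360 − 609·431
1 = −609·1791 + 802·1360
1 = 802·4942 − 2213·1791
Hence 1791⁻¹ ≡ -2213 ≡ 2729 (mod 4942).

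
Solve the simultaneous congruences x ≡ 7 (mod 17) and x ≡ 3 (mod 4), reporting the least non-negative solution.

7

Write x = 7 + 17·k. Then 17·k ≡ 3 − 7 ≡ 0 (mod 4).
Need 17⁻¹ mod 4. Extended Euclid on (4, 1):
4 = 4*1 + 0
17⁻¹ ≡ 1 (mod 4), so k ≡ 1·0 ≡ 0 (mod 4).
x = 7 + 17·0 = 7.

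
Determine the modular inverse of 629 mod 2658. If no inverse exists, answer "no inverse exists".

Extended Euclidean algorithm:
2658 = 4·629 + 142
629 = 4·142 + 61
142 = 2·61 + 20
61 = 3·20 + 1
20 = 20·1 + 0
The gcd is 1. Working backward:
1 = 61 − 3·20
1 = −3·142 + 7·61
1 = 7·629 − 31·142
1 = −31·2658 + 131·629
So 629·131 ≡ 1 (mod 2658).

131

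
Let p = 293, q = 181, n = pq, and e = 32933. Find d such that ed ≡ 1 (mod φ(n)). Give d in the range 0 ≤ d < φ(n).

30317

φ(n) = (p−1)(q−1) = 292·180 = 52560.
Need d with 32933·d ≡ 1 (mod 52560). Apply the extended Euclidean algorithm:
52560 = 1×32933 + 19627
32933 = 1×19627 + 13306
19627 = 1×13306 + 6321
13306 = 2×6321 + 664
6321 = 9×664 + 345
664 = 1×345 + 319
345 = 1×319 + 26
319 = 12×26 + 7
26 = 3×7 + 5
7 = 1×5 + 2
5 = 2×2 + 1
2 = 2×1 + 0
Back-substitute:
1 = 5 − 2·2
1 = −2·7 + 3·5
1 = 3·26 − 11·7
1 = −11·319 + 135·26
1 = 135·345 − 146·319
1 = −146·664 + 281·345
1 = 281·6321 − 2675·664
1 = −2675·13306 + 5631·6321
1 = 5631·19627 − 8306·13306
1 = −8306·32933 + 13937·19627
1 = 13937·52560 − 22243·32933
So 32933·(-22243) ≡ 1 (mod 52560), hence d ≡ -22243 ≡ 30317 (mod 52560).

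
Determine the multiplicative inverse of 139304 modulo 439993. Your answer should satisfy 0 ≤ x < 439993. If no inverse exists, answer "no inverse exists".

222836

Apply the Euclidean algorithm to 439993 and 139304:
439993 = 3·139304 + 22081
139304 = 6·22081 + 6818
22081 = 3·6818 + 1627
6818 = 4·1627 + 310
1627 = 5·310 + 77
310 = 4·77 + 2
77 = 38·2 + 1
2 = 2·1 + 0
gcd = 1, so the inverse exists. Back-substitute:
1 = 77 − 38·2
1 = −38·310 + 153·77
1 = 153·1627 − 803·310
1 = −803·6818 + 3365·1627
1 = 3365·22081 − 10898·6818
1 = −10898·139304 + 68753·22081
1 = 68753·439993 − 217157·139304
Thus 139304·(-217157) ≡ 1 (mod 439993); reducing, -217157 mod 439993 = 222836.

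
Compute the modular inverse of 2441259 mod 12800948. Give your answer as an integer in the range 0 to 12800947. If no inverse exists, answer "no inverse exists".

Apply the Euclidean algorithm to 12800948 and 2441259:
12800948 = 5×2441259 + 594653
2441259 = 4×594653 + 62647
594653 = 9×62647 + 30830
62647 = 2×30830 + 987
30830 = 31×987 + 233
987 = 4×233 + 55
233 = 4×55 + 13
55 = 4×13 + 3
13 = 4×3 + 1
3 = 3×1 + 0
The gcd is 1. Working backward:
1 = 13 − 4·3
1 = −4·55 + 17·13
1 = 17·233 − 72·55
1 = −72·987 + 305·233
1 = 305·30830 − 9527·987
1 = −9527·62647 + 19359·30830
1 = 19359·594653 − 183758·62647
1 = −183758·2441259 + 754391·594653
1 = 754391·12800948 − 3955713·2441259
Thus 2441259·(-3955713) ≡ 1 (mod 12800948); reducing, -3955713 mod 12800948 = 8845235.

8845235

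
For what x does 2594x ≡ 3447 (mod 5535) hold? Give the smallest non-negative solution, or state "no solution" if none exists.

2628

First find gcd(2594, 5535):
5535 = 2*2594 + 347
2594 = 7*347 + 165
347 = 2*165 + 17
165 = 9*17 + 12
17 = 1*12 + 5
12 = 2*5 + 2
5 = 2*2 + 1
2 = 2*1 + 0
gcd = 1, so a unique solution mod 5535 exists.
Back-substitute for the Bézout coefficients:
1 = 5 − 2·2
1 = −2·12 + 5·5
1 = 5·17 − 7·12
1 = −7·165 + 68·17
1 = 68·347 − 143·165
1 = −143·2594 + 1069·347
1 = 1069·5535 − 2281·2594
So 2594·(-2281) ≡ 1 (mod 5535), giving 2594⁻¹ ≡ 3254.
x ≡ 2594⁻¹·3447 ≡ 3254·3447 ≡ 2628 (mod 5535).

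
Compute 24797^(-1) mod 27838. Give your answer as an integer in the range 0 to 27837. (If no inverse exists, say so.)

12999

Apply the Euclidean algorithm to 27838 and 24797:
27838 = 1*24797 + 3041
24797 = 8*3041 + 469
3041 = 6*469 + 227
469 = 2*227 + 15
227 = 15*15 + 2
15 = 7*2 + 1
2 = 2*1 + 0
The gcd is 1. Working backward:
1 = 15 − 7·2
1 = −7·227 + 106·15
1 = 106·469 − 219·227
1 = −219·3041 + 1420·469
1 = 1420·24797 − 11579·3041
1 = −11579·27838 + 12999·24797
So 24797·12999 ≡ 1 (mod 27838).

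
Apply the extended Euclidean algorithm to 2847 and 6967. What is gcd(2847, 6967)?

Apply Euclid's algorithm to 6967 and 2847:
6967 = 2·2847 + 1273
2847 = 2·1273 + 301
1273 = 4·301 + 69
301 = 4·69 + 25
69 = 2·25 + 19
25 = 1·19 + 6
19 = 3·6 + 1
6 = 6·1 + 0
gcd(2847, 6967) = 1.
Back-substituting:
1 = 19 − 3·6
1 = −3·25 + 4·19
1 = 4·69 − 11·25
1 = −11·301 + 48·69
1 = 48·1273 − 203·301
1 = −203·2847 + 454·1273
1 = 454·6967 − 1111·2847
So 1 = (454)·6967 + (-1111)·2847.

1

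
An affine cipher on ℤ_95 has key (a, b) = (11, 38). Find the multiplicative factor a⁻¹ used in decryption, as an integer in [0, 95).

gcd(95, 11) by repeated division:
95 = 8*11 + 7
11 = 1*7 + 4
7 = 1*4 + 3
4 = 1*3 + 1
3 = 3*1 + 0
gcd = 1, so the inverse exists. Back-substitute:
1 = 4 − 3
1 = −7 + 2·4
1 = 2·11 − 3·7
1 = −3·95 + 26·11
So 11·26 ≡ 1 (mod 95).

26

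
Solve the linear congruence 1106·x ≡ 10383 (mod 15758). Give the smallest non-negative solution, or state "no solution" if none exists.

no solution

gcd(1106, 15758):
15758 = 14·1106 + 274
1106 = 4·274 + 10
274 = 27·10 + 4
10 = 2·4 + 2
4 = 2·2 + 0
gcd = 2, but 2 ∤ 10383, so the congruence has no solution.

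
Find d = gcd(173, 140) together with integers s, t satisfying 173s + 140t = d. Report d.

Euclidean algorithm:
173 = 1×140 + 33
140 = 4×33 + 8
33 = 4×8 + 1
8 = 8×1 + 0
gcd(173, 140) = 1.
Express as a combination:
1 = 33 − 4·8
1 = −4·140 + 17·33
1 = 17·173 − 21·140
So 1 = (17)·173 + (-21)·140.

1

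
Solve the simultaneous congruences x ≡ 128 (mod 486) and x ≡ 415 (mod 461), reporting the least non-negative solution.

77402

Write x = 128 + 486·k. Then 486·k ≡ 415 − 128 ≡ 287 (mod 461).
Need 486⁻¹ mod 461. Extended Euclid on (461, 25):
461 = 18×25 + 11
25 = 2×11 + 3
11 = 3×3 + 2
3 = 1×2 + 1
2 = 2×1 + 0
Back-substitute:
1 = 3 − 2
1 = −11 + 4·3
1 = 4·25 − 9·11
1 = −9·461 + 166·25
486⁻¹ ≡ 166 (mod 461), so k ≡ 166·287 ≡ 159 (mod 461).
x = 128 + 486·159 = 77402.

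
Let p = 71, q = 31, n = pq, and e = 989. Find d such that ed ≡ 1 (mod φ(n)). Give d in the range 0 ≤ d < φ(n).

809

φ(n) = (p−1)(q−1) = 70·30 = 2100.
Need d with 989·d ≡ 1 (mod 2100). Apply the extended Euclidean algorithm:
2100 = 2×989 + 122
989 = 8×122 + 13
122 = 9×13 + 5
13 = 2×5 + 3
5 = 1×3 + 2
3 = 1×2 + 1
2 = 2×1 + 0
Back-substitute:
1 = 3 − 2
1 = −5 + 2·3
1 = 2·13 − 5·5
1 = −5·122 + 47·13
1 = 47·989 − 381·122
1 = −381·2100 + 809·989
So 989·809 ≡ 1 (mod 2100), hence d = 809.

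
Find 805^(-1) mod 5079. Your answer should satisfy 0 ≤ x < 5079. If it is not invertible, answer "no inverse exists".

Extended Euclidean algorithm:
5079 = 6×805 + 249
805 = 3×249 + 58
249 = 4×58 + 17
58 = 3×17 + 7
17 = 2×7 + 3
7 = 2×3 + 1
3 = 3×1 + 0
Since gcd(805, 5079) = 1, back-substitute to write 1 as a combination:
1 = 7 − 2·3
1 = −2·17 + 5·7
1 = 5·58 − 17·17
1 = −17·249 + 73·58
1 = 73·805 − 236·249
1 = −236·5079 + 1489·805
So 805·1489 ≡ 1 (mod 5079).

1489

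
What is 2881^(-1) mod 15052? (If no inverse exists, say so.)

Apply the Euclidean algorithm to 15052 and 2881:
15052 = 5×2881 + 647
2881 = 4×647 + 293
647 = 2×293 + 61
293 = 4×61 + 49
61 = 1×49 + 12
49 = 4×12 + 1
12 = 12×1 + 0
The gcd is 1. Working backward:
1 = 49 − 4·12
1 = −4·61 + 5·49
1 = 5·293 − 24·61
1 = −24·647 + 53·293
1 = 53·2881 − 236·647
1 = −236·15052 + 1233·2881
So 2881·1233 ≡ 1 (mod 15052).

1233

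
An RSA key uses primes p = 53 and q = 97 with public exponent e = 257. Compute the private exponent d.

641

φ(n) = (p−1)(q−1) = 52·96 = 4992.
Need d with 257·d ≡ 1 (mod 4992). Apply the extended Euclidean algorithm:
4992 = 19·257 + 109
257 = 2·109 + 39
109 = 2·39 + 31
39 = 1·31 + 8
31 = 3·8 + 7
8 = 1·7 + 1
7 = 7·1 + 0
Back-substitute:
1 = 8 − 7
1 = −31 + 4·8
1 = 4·39 − 5·31
1 = −5·109 + 14·39
1 = 14·257 − 33·109
1 = −33·4992 + 641·257
So 257·641 ≡ 1 (mod 4992), hence d = 641.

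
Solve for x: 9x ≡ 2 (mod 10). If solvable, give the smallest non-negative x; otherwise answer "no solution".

First find gcd(9, 10):
10 = 1·9 + 1
9 = 9·1 + 0
gcd = 1, so a unique solution mod 10 exists.
Back-substitute for the Bézout coefficients:
1 = 10 − 9
So 9·(-1) ≡ 1 (mod 10), giving 9⁻¹ ≡ 9.
x ≡ 9⁻¹·2 ≡ 9·2 ≡ 8 (mod 10).

8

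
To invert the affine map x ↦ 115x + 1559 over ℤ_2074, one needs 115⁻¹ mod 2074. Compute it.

1551

Run Euclid on (2074, 115):
2074 = 18×115 + 4
115 = 28×4 + 3
4 = 1×3 + 1
3 = 3×1 + 0
gcd = 1, so the inverse exists. Back-substitute:
1 = 4 − 3
1 = −115 + 29·4
1 = 29·2074 − 523·115
So 115·(-523) ≡ 1 (mod 2074), and -523 ≡ 1551 (mod 2074).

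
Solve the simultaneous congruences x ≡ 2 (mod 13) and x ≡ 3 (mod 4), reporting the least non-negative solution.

15

Write x = 2 + 13·k. Then 13·k ≡ 3 − 2 ≡ 1 (mod 4).
Need 13⁻¹ mod 4. Extended Euclid on (4, 1):
4 = 4×1 + 0
13⁻¹ ≡ 1 (mod 4), so k ≡ 1·1 ≡ 1 (mod 4).
x = 2 + 13·1 = 15.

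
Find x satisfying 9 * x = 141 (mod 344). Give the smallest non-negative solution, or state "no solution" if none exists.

245

First find gcd(9, 344):
344 = 38×9 + 2
9 = 4×2 + 1
2 = 2×1 + 0
gcd = 1, so a unique solution mod 344 exists.
Back-substitute for the Bézout coefficients:
1 = 9 − 4·2
1 = −4·344 + 153·9
So 9·(153) ≡ 1 (mod 344), giving 9⁻¹ ≡ 153.
x ≡ 9⁻¹·141 ≡ 153·141 ≡ 245 (mod 344).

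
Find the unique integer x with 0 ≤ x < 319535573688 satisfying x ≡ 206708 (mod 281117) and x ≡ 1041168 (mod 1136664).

71501753424

Write x = 206708 + 281117·k. Then 281117·k ≡ 1041168 − 206708 ≡ 834460 (mod 1136664).
Need 281117⁻¹ mod 1136664. Extended Euclid on (1136664, 281117):
1136664 = 4*281117 + 12196
281117 = 23*12196 + 609
12196 = 20*609 + 16
609 = 38*16 + 1
16 = 16*1 + 0
Back-substitute:
1 = 609 − 38·16
1 = −38·12196 + 761·609
1 = 761·281117 − 17541·12196
1 = −17541·1136664 + 70925·281117
281117⁻¹ ≡ 70925 (mod 1136664), so k ≡ 70925·834460 ≡ 254348 (mod 1136664).
x = 206708 + 281117·254348 = 71501753424.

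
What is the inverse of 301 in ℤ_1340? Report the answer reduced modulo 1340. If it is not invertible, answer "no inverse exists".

Run Euclid on (1340, 301):
1340 = 4*301 + 136
301 = 2*136 + 29
136 = 4*29 + 20
29 = 1*20 + 9
20 = 2*9 + 2
9 = 4*2 + 1
2 = 2*1 + 0
gcd = 1, so the inverse exists. Back-substitute:
1 = 9 − 4·2
1 = −4·20 + 9·9
1 = 9·29 − 13·20
1 = −13·136 + 61·29
1 = 61·301 − 135·136
1 = −135·1340 + 601·301
So 301·601 ≡ 1 (mod 1340).

601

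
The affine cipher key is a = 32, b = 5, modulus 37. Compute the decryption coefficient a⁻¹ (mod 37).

22

Apply the Euclidean algorithm to 37 and 32:
37 = 1·32 + 5
32 = 6·5 + 2
5 = 2·2 + 1
2 = 2·1 + 0
Since gcd(32, 37) = 1, back-substitute to write 1 as a combination:
1 = 5 − 2·2
1 = −2·32 + 13·5
1 = 13·37 − 15·32
So 32·(-15) ≡ 1 (mod 37), and -15 ≡ 22 (mod 37).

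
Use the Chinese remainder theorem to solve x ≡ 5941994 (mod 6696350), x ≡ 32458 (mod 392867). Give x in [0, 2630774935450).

851031670794

Write x = 5941994 + 6696350·k. Then 6696350·k ≡ 32458 − 5941994 ≡ 376336 (mod 392867).
Need 6696350⁻¹ mod 392867. Extended Euclid on (392867, 17611):
392867 = 22*17611 + 5425
17611 = 3*5425 + 1336
5425 = 4*1336 + 81
1336 = 16*81 + 40
81 = 2*40 + 1
40 = 40*1 + 0
Back-substitute:
1 = 81 − 2·40
1 = −2·1336 + 33·81
1 = 33·5425 − 134·1336
1 = −134·17611 + 435·5425
1 = 435·392867 − 9704·17611
6696350⁻¹ ≡ 383163 (mod 392867), so k ≡ 383163·376336 ≡ 127088 (mod 392867).
x = 5941994 + 6696350·127088 = 851031670794.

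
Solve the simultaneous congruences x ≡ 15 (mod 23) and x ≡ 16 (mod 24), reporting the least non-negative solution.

544

Write x = 15 + 23·k. Then 23·k ≡ 16 − 15 ≡ 1 (mod 24).
Need 23⁻¹ mod 24. Extended Euclid on (24, 23):
24 = 1·23 + 1
23 = 23·1 + 0
Back-substitute:
1 = 24 − 23
23⁻¹ ≡ 23 (mod 24), so k ≡ 23·1 ≡ 23 (mod 24).
x = 15 + 23·23 = 544.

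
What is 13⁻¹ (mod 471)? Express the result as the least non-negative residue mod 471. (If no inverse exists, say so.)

Extended Euclidean algorithm:
471 = 36×13 + 3
13 = 4×3 + 1
3 = 3×1 + 0
The gcd is 1. Working backward:
1 = 13 − 4·3
1 = −4·471 + 145·13
So 13·145 ≡ 1 (mod 471).

145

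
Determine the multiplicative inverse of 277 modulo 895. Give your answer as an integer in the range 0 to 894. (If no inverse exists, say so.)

gcd(895, 277) by repeated division:
895 = 3×277 + 64
277 = 4×64 + 21
64 = 3×21 + 1
21 = 21×1 + 0
gcd = 1, so the inverse exists. Back-substitute:
1 = 64 − 3·21
1 = −3·277 + 13·64
1 = 13·895 − 42·277
So 277·(-42) ≡ 1 (mod 895), and -42 ≡ 853 (mod 895).

853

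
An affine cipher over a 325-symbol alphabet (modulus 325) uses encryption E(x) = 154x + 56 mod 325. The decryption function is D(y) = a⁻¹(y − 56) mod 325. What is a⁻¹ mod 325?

Extended Euclidean algorithm:
325 = 2·154 + 17
154 = 9·17 + 1
17 = 17·1 + 0
gcd = 1, so the inverse exists. Back-substitute:
1 = 154 − 9·17
1 = −9·325 + 19·154
So 154·19 ≡ 1 (mod 325).

19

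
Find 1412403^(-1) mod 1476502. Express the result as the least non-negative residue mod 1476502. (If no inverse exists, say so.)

481771

Run Euclid on (1476502, 1412403):
1476502 = 1·1412403 + 64099
1412403 = 22·64099 + 2225
64099 = 28·2225 + 1799
2225 = 1·1799 + 426
1799 = 4·426 + 95
426 = 4·95 + 46
95 = 2·46 + 3
46 = 15·3 + 1
3 = 3·1 + 0
Since gcd(1412403, 1476502) = 1, back-substitute to write 1 as a combination:
1 = 46 − 15·3
1 = −15·95 + 31·46
1 = 31·426 − 139·95
1 = −139·1799 + 587·426
1 = 587·2225 − 726·1799
1 = −726·64099 + 20915·2225
1 = 20915·1412403 − 460856·64099
1 = −460856·1476502 + 481771·1412403
So 1412403·481771 ≡ 1 (mod 1476502).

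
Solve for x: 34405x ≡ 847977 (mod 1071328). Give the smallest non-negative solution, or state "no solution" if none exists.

605237

First find gcd(34405, 1071328):
1071328 = 31×34405 + 4773
34405 = 7×4773 + 994
4773 = 4×994 + 797
994 = 1×797 + 197
797 = 4×197 + 9
197 = 21×9 + 8
9 = 1×8 + 1
8 = 8×1 + 0
gcd = 1, so a unique solution mod 1071328 exists.
Back-substitute for the Bézout coefficients:
1 = 9 − 8
1 = −197 + 22·9
1 = 22·797 − 89·197
1 = −89·994 + 111·797
1 = 111·4773 − 533·994
1 = −533·34405 + 3842·4773
1 = 3842·1071328 − 119635·34405
So 34405·(-119635) ≡ 1 (mod 1071328), giving 34405⁻¹ ≡ 951693.
x ≡ 34405⁻¹·847977 ≡ 951693·847977 ≡ 605237 (mod 1071328).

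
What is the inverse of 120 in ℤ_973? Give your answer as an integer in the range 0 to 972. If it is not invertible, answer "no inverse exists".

673

Extended Euclidean algorithm:
973 = 8×120 + 13
120 = 9×13 + 3
13 = 4×3 + 1
3 = 3×1 + 0
gcd = 1, so the inverse exists. Back-substitute:
1 = 13 − 4·3
1 = −4·120 + 37·13
1 = 37·973 − 300·120
Thus 120·(-300) ≡ 1 (mod 973); reducing, -300 mod 973 = 673.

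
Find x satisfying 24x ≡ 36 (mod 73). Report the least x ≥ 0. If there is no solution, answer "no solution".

38

First find gcd(24, 73):
73 = 3·24 + 1
24 = 24·1 + 0
gcd = 1, so a unique solution mod 73 exists.
Back-substitute for the Bézout coefficients:
1 = 73 − 3·24
So 24·(-3) ≡ 1 (mod 73), giving 24⁻¹ ≡ 70.
x ≡ 24⁻¹·36 ≡ 70·36 ≡ 38 (mod 73).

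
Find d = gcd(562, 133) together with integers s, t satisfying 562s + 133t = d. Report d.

Apply Euclid's algorithm to 562 and 133:
562 = 4×133 + 30
133 = 4×30 + 13
30 = 2×13 + 4
13 = 3×4 + 1
4 = 4×1 + 0
gcd(562, 133) = 1.
Working backward:
1 = 13 − 3·4
1 = −3·30 + 7·13
1 = 7·133 − 31·30
1 = −31·562 + 131·133
So 1 = (-31)·562 + (131)·133.

1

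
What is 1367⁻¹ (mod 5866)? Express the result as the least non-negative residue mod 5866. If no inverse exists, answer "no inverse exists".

Extended Euclidean algorithm:
5866 = 4×1367 + 398
1367 = 3×398 + 173
398 = 2×173 + 52
173 = 3×52 + 17
52 = 3×17 + 1
17 = 17×1 + 0
The gcd is 1. Working backward:
1 = 52 − 3·17
1 = −3·173 + 10·52
1 = 10·398 − 23·173
1 = −23·1367 + 79·398
1 = 79·5866 − 339·1367
Thus 1367·(-339) ≡ 1 (mod 5866); reducing, -339 mod 5866 = 5527.

5527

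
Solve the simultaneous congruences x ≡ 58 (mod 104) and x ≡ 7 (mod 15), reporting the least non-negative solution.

Write x = 58 + 104·k. Then 104·k ≡ 7 − 58 ≡ 9 (mod 15).
Need 104⁻¹ mod 15. Extended Euclid on (15, 14):
15 = 1*14 + 1
14 = 14*1 + 0
Back-substitute:
1 = 15 − 14
104⁻¹ ≡ 14 (mod 15), so k ≡ 14·9 ≡ 6 (mod 15).
x = 58 + 104·6 = 682.

682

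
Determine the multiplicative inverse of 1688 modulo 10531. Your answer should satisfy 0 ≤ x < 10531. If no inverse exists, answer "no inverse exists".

4573

gcd(10531, 1688) by repeated division:
10531 = 6*1688 + 403
1688 = 4*403 + 76
403 = 5*76 + 23
76 = 3*23 + 7
23 = 3*7 + 2
7 = 3*2 + 1
2 = 2*1 + 0
gcd = 1, so the inverse exists. Back-substitute:
1 = 7 − 3·2
1 = −3·23 + 10·7
1 = 10·76 − 33·23
1 = −33·403 + 175·76
1 = 175·1688 − 733·403
1 = −733·10531 + 4573·1688
So 1688·4573 ≡ 1 (mod 10531).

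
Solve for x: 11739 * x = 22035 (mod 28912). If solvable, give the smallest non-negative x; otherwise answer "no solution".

1753

First find gcd(11739, 28912):
28912 = 2*11739 + 5434
11739 = 2*5434 + 871
5434 = 6*871 + 208
871 = 4*208 + 39
208 = 5*39 + 13
39 = 3*13 + 0
gcd = 13 and 13 | 22035, so solutions exist. Divide through by 13: 903x ≡ 1695 (mod 2224).
Now find 903⁻¹ mod 2224:
2224 = 2*903 + 418
903 = 2*418 + 67
418 = 6*67 + 16
67 = 4*16 + 3
16 = 5*3 + 1
3 = 3*1 + 0
Back-substitute:
1 = 16 − 5·3
1 = −5·67 + 21·16
1 = 21·418 − 131·67
1 = −131·903 + 283·418
1 = 283·2224 − 697·903
So 903·(-697) ≡ 1 (mod 2224), i.e. 903⁻¹ ≡ 1527.
Then x ≡ 1527·1695 ≡ 1753 (mod 2224); the smallest non-negative solution is x = 1753.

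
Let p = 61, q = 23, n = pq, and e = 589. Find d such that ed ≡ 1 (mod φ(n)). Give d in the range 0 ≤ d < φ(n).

1069

φ(n) = (p−1)(q−1) = 60·22 = 1320.
Need d with 589·d ≡ 1 (mod 1320). Apply the extended Euclidean algorithm:
1320 = 2·589 + 142
589 = 4·142 + 21
142 = 6·21 + 16
21 = 1·16 + 5
16 = 3·5 + 1
5 = 5·1 + 0
Back-substitute:
1 = 16 − 3·5
1 = −3·21 + 4·16
1 = 4·142 − 27·21
1 = −27·589 + 112·142
1 = 112·1320 − 251·589
So 589·(-251) ≡ 1 (mod 1320), hence d ≡ -251 ≡ 1069 (mod 1320).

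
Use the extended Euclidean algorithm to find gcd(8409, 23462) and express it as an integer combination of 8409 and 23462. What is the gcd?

1

Apply Euclid's algorithm to 23462 and 8409:
23462 = 2*8409 + 6644
8409 = 1*6644 + 1765
6644 = 3*1765 + 1349
1765 = 1*1349 + 416
1349 = 3*416 + 101
416 = 4*101 + 12
101 = 8*12 + 5
12 = 2*5 + 2
5 = 2*2 + 1
2 = 2*1 + 0
gcd(8409, 23462) = 1.
Back-substituting:
1 = 5 − 2·2
1 = −2·12 + 5·5
1 = 5·101 − 42·12
1 = −42·416 + 173·101
1 = 173·1349 − 561·416
1 = −561·1765 + 734·1349
1 = 734·6644 − 2763·1765
1 = −2763·8409 + 3497·6644
1 = 3497·23462 − 9757·8409
So 1 = (3497)·23462 + (-9757)·8409.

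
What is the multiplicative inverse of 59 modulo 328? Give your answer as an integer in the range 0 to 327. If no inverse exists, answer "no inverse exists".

Apply the Euclidean algorithm to 328 and 59:
328 = 5×59 + 33
59 = 1×33 + 26
33 = 1×26 + 7
26 = 3×7 + 5
7 = 1×5 + 2
5 = 2×2 + 1
2 = 2×1 + 0
Since gcd(59, 328) = 1, back-substitute to write 1 as a combination:
1 = 5 − 2·2
1 = −2·7 + 3·5
1 = 3·26 − 11·7
1 = −11·33 + 14·26
1 = 14·59 − 25·33
1 = −25·328 + 139·59
So 59·139 ≡ 1 (mod 328).

139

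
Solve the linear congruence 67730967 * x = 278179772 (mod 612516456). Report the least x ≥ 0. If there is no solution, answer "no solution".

no solution

gcd(67730967, 612516456):
612516456 = 9×67730967 + 2937753
67730967 = 23×2937753 + 162648
2937753 = 18×162648 + 10089
162648 = 16×10089 + 1224
10089 = 8×1224 + 297
1224 = 4×297 + 36
297 = 8×36 + 9
36 = 4×9 + 0
gcd = 9, but 9 ∤ 278179772, so the congruence has no solution.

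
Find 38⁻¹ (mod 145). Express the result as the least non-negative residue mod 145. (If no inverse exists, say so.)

42

Run Euclid on (145, 38):
145 = 3·38 + 31
38 = 1·31 + 7
31 = 4·7 + 3
7 = 2·3 + 1
3 = 3·1 + 0
Since gcd(38, 145) = 1, back-substitute to write 1 as a combination:
1 = 7 − 2·3
1 = −2·31 + 9·7
1 = 9·38 − 11·31
1 = −11·145 + 42·38
So 38·42 ≡ 1 (mod 145).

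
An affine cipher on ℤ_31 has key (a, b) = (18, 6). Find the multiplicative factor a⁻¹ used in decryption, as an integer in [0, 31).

Extended Euclidean algorithm:
31 = 1*18 + 13
18 = 1*13 + 5
13 = 2*5 + 3
5 = 1*3 + 2
3 = 1*2 + 1
2 = 2*1 + 0
gcd = 1, so the inverse exists. Back-substitute:
1 = 3 − 2
1 = −5 + 2·3
1 = 2·13 − 5·5
1 = −5·18 + 7·13
1 = 7·31 − 12·18
So 18·(-12) ≡ 1 (mod 31), and -12 ≡ 19 (mod 31).

19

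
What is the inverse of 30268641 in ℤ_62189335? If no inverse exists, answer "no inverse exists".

no inverse exists

Euclidean algorithm on 62189335, 30268641:
62189335 = 2·30268641 + 1652053
30268641 = 18·1652053 + 531687
1652053 = 3·531687 + 56992
531687 = 9·56992 + 18759
56992 = 3·18759 + 715
18759 = 26·715 + 169
715 = 4·169 + 39
169 = 4·39 + 13
39 = 3·13 + 0
The gcd is 13, not 1, hence no inverse exists.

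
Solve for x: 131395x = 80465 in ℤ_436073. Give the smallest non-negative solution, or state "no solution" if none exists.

First find gcd(131395, 436073):
436073 = 3*131395 + 41888
131395 = 3*41888 + 5731
41888 = 7*5731 + 1771
5731 = 3*1771 + 418
1771 = 4*418 + 99
418 = 4*99 + 22
99 = 4*22 + 11
22 = 2*11 + 0
gcd = 11 and 11 | 80465, so solutions exist. Divide through by 11: 11945x ≡ 7315 (mod 39643).
Now find 11945⁻¹ mod 39643:
39643 = 3·11945 + 3808
11945 = 3·3808 + 521
3808 = 7·521 + 161
521 = 3·161 + 38
161 = 4·38 + 9
38 = 4·9 + 2
9 = 4·2 + 1
2 = 2·1 + 0
Back-substitute:
1 = 9 − 4·2
1 = −4·38 + 17·9
1 = 17·161 − 72·38
1 = −72·521 + 233·161
1 = 233·3808 − 1703·521
1 = −1703·11945 + 5342·3808
1 = 5342·39643 − 17729·11945
So 11945·(-17729) ≡ 1 (mod 39643), i.e. 11945⁻¹ ≡ 21914.
Then x ≡ 21914·7315 ≡ 24261 (mod 39643); the smallest non-negative solution is x = 24261.

24261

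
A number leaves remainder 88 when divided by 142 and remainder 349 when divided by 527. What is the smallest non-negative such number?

Write x = 88 + 142·k. Then 142·k ≡ 349 − 88 ≡ 261 (mod 527).
Need 142⁻¹ mod 527. Extended Euclid on (527, 142):
527 = 3·142 + 101
142 = 1·101 + 41
101 = 2·41 + 19
41 = 2·19 + 3
19 = 6·3 + 1
3 = 3·1 + 0
Back-substitute:
1 = 19 − 6·3
1 = −6·41 + 13·19
1 = 13·101 − 32·41
1 = −32·142 + 45·101
1 = 45·527 − 167·142
142⁻¹ ≡ 360 (mod 527), so k ≡ 360·261 ≡ 154 (mod 527).
x = 88 + 142·154 = 21956.

21956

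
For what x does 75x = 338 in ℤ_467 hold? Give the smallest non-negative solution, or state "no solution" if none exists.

73

First find gcd(75, 467):
467 = 6·75 + 17
75 = 4·17 + 7
17 = 2·7 + 3
7 = 2·3 + 1
3 = 3·1 + 0
gcd = 1, so a unique solution mod 467 exists.
Back-substitute for the Bézout coefficients:
1 = 7 − 2·3
1 = −2·17 + 5·7
1 = 5·75 − 22·17
1 = −22·467 + 137·75
So 75·(137) ≡ 1 (mod 467), giving 75⁻¹ ≡ 137.
x ≡ 75⁻¹·338 ≡ 137·338 ≡ 73 (mod 467).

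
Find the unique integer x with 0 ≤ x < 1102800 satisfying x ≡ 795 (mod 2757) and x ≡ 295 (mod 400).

827895

Write x = 795 + 2757·k. Then 2757·k ≡ 295 − 795 ≡ 300 (mod 400).
Need 2757⁻¹ mod 400. Extended Euclid on (400, 357):
400 = 1*357 + 43
357 = 8*43 + 13
43 = 3*13 + 4
13 = 3*4 + 1
4 = 4*1 + 0
Back-substitute:
1 = 13 − 3·4
1 = −3·43 + 10·13
1 = 10·357 − 83·43
1 = −83·400 + 93·357
2757⁻¹ ≡ 93 (mod 400), so k ≡ 93·300 ≡ 300 (mod 400).
x = 795 + 2757·300 = 827895.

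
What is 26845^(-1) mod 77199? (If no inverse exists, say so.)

75232

Run Euclid on (77199, 26845):
77199 = 2*26845 + 23509
26845 = 1*23509 + 3336
23509 = 7*3336 + 157
3336 = 21*157 + 39
157 = 4*39 + 1
39 = 39*1 + 0
The gcd is 1. Working backward:
1 = 157 − 4·39
1 = −4·3336 + 85·157
1 = 85·23509 − 599·3336
1 = −599·26845 + 684·23509
1 = 684·77199 − 1967·26845
Thus 26845·(-1967) ≡ 1 (mod 77199); reducing, -1967 mod 77199 = 75232.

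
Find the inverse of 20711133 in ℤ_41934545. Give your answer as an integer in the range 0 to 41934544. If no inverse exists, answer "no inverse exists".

Run Euclid on (41934545, 20711133):
41934545 = 2×20711133 + 512279
20711133 = 40×512279 + 219973
512279 = 2×219973 + 72333
219973 = 3×72333 + 2974
72333 = 24×2974 + 957
2974 = 3×957 + 103
957 = 9×103 + 30
103 = 3×30 + 13
30 = 2×13 + 4
13 = 3×4 + 1
4 = 4×1 + 0
The gcd is 1. Working backward:
1 = 13 − 3·4
1 = −3·30 + 7·13
1 = 7·103 − 24·30
1 = −24·957 + 223·103
1 = 223·2974 − 693·957
1 = −693·72333 + 16855·2974
1 = 16855·219973 − 51258·72333
1 = −51258·512279 + 119371·219973
1 = 119371·20711133 − 4826098·512279
1 = −4826098·41934545 + 9771567·20711133
So 20711133·9771567 ≡ 1 (mod 41934545).

9771567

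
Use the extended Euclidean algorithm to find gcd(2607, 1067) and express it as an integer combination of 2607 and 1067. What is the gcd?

11

Repeated division:
2607 = 2·1067 + 473
1067 = 2·473 + 121
473 = 3·121 + 110
121 = 1·110 + 11
110 = 10·11 + 0
gcd(2607, 1067) = 11.
Back-substituting:
11 = 121 − 110
11 = −473 + 4·121
11 = 4·1067 − 9·473
11 = −9·2607 + 22·1067
So 11 = (-9)·2607 + (22)·1067.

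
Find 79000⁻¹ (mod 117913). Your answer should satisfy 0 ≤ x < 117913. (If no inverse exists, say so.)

Extended Euclidean algorithm:
117913 = 1*79000 + 38913
79000 = 2*38913 + 1174
38913 = 33*1174 + 171
1174 = 6*171 + 148
171 = 1*148 + 23
148 = 6*23 + 10
23 = 2*10 + 3
10 = 3*3 + 1
3 = 3*1 + 0
Since gcd(79000, 117913) = 1, back-substitute to write 1 as a combination:
1 = 10 − 3·3
1 = −3·23 + 7·10
1 = 7·148 − 45·23
1 = −45·171 + 52·148
1 = 52·1174 − 357·171
1 = −357·38913 + 11833·1174
1 = 11833·79000 − 24023·38913
1 = −24023·117913 + 35856·79000
So 79000·35856 ≡ 1 (mod 117913).

35856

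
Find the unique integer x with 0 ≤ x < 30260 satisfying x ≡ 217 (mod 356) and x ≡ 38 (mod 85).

Write x = 217 + 356·k. Then 356·k ≡ 38 − 217 ≡ 76 (mod 85).
Need 356⁻¹ mod 85. Extended Euclid on (85, 16):
85 = 5·16 + 5
16 = 3·5 + 1
5 = 5·1 + 0
Back-substitute:
1 = 16 − 3·5
1 = −3·85 + 16·16
356⁻¹ ≡ 16 (mod 85), so k ≡ 16·76 ≡ 26 (mod 85).
x = 217 + 356·26 = 9473.

9473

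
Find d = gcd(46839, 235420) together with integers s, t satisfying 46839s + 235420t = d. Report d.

Apply Euclid's algorithm to 235420 and 46839:
235420 = 5×46839 + 1225
46839 = 38×1225 + 289
1225 = 4×289 + 69
289 = 4×69 + 13
69 = 5×13 + 4
13 = 3×4 + 1
4 = 4×1 + 0
gcd(46839, 235420) = 1.
Express as a combination:
1 = 13 − 3·4
1 = −3·69 + 16·13
1 = 16·289 − 67·69
1 = −67·1225 + 284·289
1 = 284·46839 − 10859·1225
1 = −10859·235420 + 54579·46839
So 1 = (-10859)·235420 + (54579)·46839.

1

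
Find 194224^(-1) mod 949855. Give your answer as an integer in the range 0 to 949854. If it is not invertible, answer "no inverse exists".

gcd(949855, 194224) by repeated division:
949855 = 4·194224 + 172959
194224 = 1·172959 + 21265
172959 = 8·21265 + 2839
21265 = 7·2839 + 1392
2839 = 2·1392 + 55
1392 = 25·55 + 17
55 = 3·17 + 4
17 = 4·4 + 1
4 = 4·1 + 0
The gcd is 1. Working backward:
1 = 17 − 4·4
1 = −4·55 + 13·17
1 = 13·1392 − 329·55
1 = −329·2839 + 671·1392
1 = 671·21265 − 5026·2839
1 = −5026·172959 + 40879·21265
1 = 40879·194224 − 45905·172959
1 = −45905·949855 + 224499·194224
So 194224·224499 ≡ 1 (mod 949855).

224499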